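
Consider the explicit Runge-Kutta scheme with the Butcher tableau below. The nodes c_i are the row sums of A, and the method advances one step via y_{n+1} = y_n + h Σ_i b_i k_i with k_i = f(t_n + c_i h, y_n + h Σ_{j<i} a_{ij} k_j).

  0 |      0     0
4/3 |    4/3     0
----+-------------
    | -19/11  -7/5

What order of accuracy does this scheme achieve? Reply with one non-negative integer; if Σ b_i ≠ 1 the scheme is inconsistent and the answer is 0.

0

b = (-19/11, -7/5)
c = (0, 4/3)
Σ b_i: (-19/11)·1 + (-7/5)·1 = -172/55 ≠ 1 ⇒ order 0.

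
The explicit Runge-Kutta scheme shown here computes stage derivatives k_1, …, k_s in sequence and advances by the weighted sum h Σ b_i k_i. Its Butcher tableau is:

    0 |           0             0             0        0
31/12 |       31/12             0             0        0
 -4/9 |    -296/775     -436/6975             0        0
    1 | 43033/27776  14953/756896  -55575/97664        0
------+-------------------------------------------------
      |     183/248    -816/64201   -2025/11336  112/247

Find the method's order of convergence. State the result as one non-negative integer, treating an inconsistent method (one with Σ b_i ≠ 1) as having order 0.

b = (183/248, -816/64201, -2025/11336, 112/247)
c = (0, 31/12, -4/9, 1)
Ac = (0, 0, -109/675, 817/2688)
Σ b_i: 183/248·1 + (-816/64201)·1 + (-2025/11336)·1 + 112/247·1 = 1 ✓
b·c: (-816/64201)·31/12 + (-2025/11336)·(-4/9) + 112/247·1 = 1/2 ✓
b·c²: (-816/64201)·961/144 + (-2025/11336)·16/81 + 112/247·1 = 1/3 ✓
b·Ac: (-2025/11336)·(-109/675) + 112/247·817/2688 = 1/6 ✓
b·c³: (-816/64201)·29791/1728 + (-2025/11336)·(-64/729) + 112/247·1 = 1/4 ✓
b·(c∘Ac): (-2025/11336)·436/6075 + 112/247·817/2688 = 1/8 ✓
b·Ac²: (-2025/11336)·(-3379/8100) + 112/247·209/10752 = 1/12 ✓
b·A²c: 112/247·247/2688 = 1/24 ✓; 4 stages ⇒ order 4.

4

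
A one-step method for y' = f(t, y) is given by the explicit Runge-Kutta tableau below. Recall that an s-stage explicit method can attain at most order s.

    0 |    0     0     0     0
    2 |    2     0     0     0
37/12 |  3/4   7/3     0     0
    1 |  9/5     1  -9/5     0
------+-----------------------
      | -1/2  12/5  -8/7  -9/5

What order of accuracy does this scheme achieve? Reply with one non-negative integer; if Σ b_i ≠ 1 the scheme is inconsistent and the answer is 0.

b = (-1/2, 12/5, -8/7, -9/5)
c = (0, 2, 37/12, 1)
Ac = (0, 0, 14/3, -71/20)
Σ b_i: (-1/2)·1 + 12/5·1 + (-8/7)·1 + (-9/5)·1 = -73/70 ≠ 1 ⇒ order 0.

0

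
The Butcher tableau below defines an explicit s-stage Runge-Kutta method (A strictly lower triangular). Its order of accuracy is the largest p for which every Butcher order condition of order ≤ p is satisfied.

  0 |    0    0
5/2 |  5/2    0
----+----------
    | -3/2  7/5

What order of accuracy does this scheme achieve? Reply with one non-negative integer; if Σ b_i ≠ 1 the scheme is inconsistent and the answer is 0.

b = (-3/2, 7/5)
c = (0, 5/2)
Σ b_i: (-3/2)·1 + 7/5·1 = -1/10 ≠ 1 ⇒ order 0.

0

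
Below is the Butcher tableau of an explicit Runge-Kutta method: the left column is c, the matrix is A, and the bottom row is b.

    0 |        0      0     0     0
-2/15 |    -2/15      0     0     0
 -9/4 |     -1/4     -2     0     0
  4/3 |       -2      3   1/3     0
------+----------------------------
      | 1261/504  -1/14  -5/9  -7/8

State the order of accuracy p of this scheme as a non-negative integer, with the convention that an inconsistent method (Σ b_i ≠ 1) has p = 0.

b = (1261/504, -1/14, -5/9, -7/8)
c = (0, -2/15, -9/4, 4/3)
Ac = (0, 0, 4/15, -23/20)
Σ b_i: 1261/504·1 + (-1/14)·1 + (-5/9)·1 + (-7/8)·1 = 1 ✓
b·c: (-1/14)·(-2/15) + (-5/9)·(-9/4) + (-7/8)·4/3 = 13/140 ≠ 1/2 ⇒ order 1.

1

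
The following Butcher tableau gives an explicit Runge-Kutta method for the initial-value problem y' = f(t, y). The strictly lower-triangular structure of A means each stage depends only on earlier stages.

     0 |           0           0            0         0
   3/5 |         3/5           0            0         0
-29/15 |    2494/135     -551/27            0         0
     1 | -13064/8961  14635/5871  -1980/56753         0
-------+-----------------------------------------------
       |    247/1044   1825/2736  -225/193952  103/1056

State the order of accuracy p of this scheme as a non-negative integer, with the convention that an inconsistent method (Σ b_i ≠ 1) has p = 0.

4

b = (247/1044, 1825/2736, -225/193952, 103/1056)
c = (0, 3/5, -29/15, 1)
Ac = (0, 0, -551/45, 161/103)
Σ b_i: 247/1044·1 + 1825/2736·1 + (-225/193952)·1 + 103/1056·1 = 1 ✓
b·c: 1825/2736·3/5 + (-225/193952)·(-29/15) + 103/1056·1 = 1/2 ✓
b·c²: 1825/2736·9/25 + (-225/193952)·841/225 + 103/1056·1 = 1/3 ✓
b·Ac: (-225/193952)·(-551/45) + 103/1056·161/103 = 1/6 ✓
b·c³: 1825/2736·27/125 + (-225/193952)·(-24389/3375) + 103/1056·1 = 1/4 ✓
b·(c∘Ac): (-225/193952)·15979/675 + 103/1056·161/103 = 1/8 ✓
b·Ac²: (-225/193952)·(-551/75) + 103/1056·79/103 = 1/12 ✓
b·A²c: 103/1056·44/103 = 1/24 ✓; 4 stages ⇒ order 4.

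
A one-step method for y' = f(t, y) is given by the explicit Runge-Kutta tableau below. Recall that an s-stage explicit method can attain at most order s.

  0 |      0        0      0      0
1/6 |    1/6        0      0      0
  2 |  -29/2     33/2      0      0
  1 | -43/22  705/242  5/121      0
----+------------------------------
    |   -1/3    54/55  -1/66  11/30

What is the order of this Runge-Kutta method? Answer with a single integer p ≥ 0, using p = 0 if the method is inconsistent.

4

b = (-1/3, 54/55, -1/66, 11/30)
c = (0, 1/6, 2, 1)
Ac = (0, 0, 11/4, 25/44)
Σ b_i: (-1/3)·1 + 54/55·1 + (-1/66)·1 + 11/30·1 = 1 ✓
b·c: 54/55·1/6 + (-1/66)·2 + 11/30·1 = 1/2 ✓
b·c²: 54/55·1/36 + (-1/66)·4 + 11/30·1 = 1/3 ✓
b·Ac: (-1/66)·11/4 + 11/30·25/44 = 1/6 ✓
b·c³: 54/55·1/216 + (-1/66)·8 + 11/30·1 = 1/4 ✓
b·(c∘Ac): (-1/66)·11/2 + 11/30·25/44 = 1/8 ✓
b·Ac²: (-1/66)·11/24 + 11/30·65/264 = 1/12 ✓
b·A²c: 11/30·5/44 = 1/24 ✓; 4 stages ⇒ order 4.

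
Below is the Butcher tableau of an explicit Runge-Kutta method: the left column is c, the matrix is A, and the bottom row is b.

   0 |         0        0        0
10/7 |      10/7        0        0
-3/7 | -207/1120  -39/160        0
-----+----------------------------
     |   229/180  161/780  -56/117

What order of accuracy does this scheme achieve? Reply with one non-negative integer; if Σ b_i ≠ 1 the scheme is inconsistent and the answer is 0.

3

b = (229/180, 161/780, -56/117)
c = (0, 10/7, -3/7)
Ac = (0, 0, -39/112)
Σ b_i: 229/180·1 + 161/780·1 + (-56/117)·1 = 1 ✓
b·c: 161/780·10/7 + (-56/117)·(-3/7) = 1/2 ✓
b·c²: 161/780·100/49 + (-56/117)·9/49 = 1/3 ✓
b·Ac: (-56/117)·(-39/112) = 1/6 ✓; 3 stages ⇒ order 3.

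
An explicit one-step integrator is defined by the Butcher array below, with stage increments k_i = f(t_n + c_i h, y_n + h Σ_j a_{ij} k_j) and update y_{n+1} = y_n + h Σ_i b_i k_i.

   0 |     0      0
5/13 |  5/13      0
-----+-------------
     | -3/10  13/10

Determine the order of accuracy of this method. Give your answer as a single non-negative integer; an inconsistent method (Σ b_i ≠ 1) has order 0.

2

b = (-3/10, 13/10)
c = (0, 5/13)
Σ b_i: (-3/10)·1 + 13/10·1 = 1 ✓
b·c: 13/10·5/13 = 1/2 ✓; 2 stages ⇒ order 2.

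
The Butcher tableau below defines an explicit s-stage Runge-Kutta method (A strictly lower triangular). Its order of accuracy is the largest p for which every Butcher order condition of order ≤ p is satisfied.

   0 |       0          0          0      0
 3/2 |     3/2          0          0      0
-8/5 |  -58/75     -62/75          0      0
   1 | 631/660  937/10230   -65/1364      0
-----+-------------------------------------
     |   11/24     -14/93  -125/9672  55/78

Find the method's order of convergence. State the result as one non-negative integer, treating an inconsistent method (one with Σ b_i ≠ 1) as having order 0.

4

b = (11/24, -14/93, -125/9672, 55/78)
c = (0, 3/2, -8/5, 1)
Ac = (0, 0, -31/25, 47/220)
Σ b_i: 11/24·1 + (-14/93)·1 + (-125/9672)·1 + 55/78·1 = 1 ✓
b·c: (-14/93)·3/2 + (-125/9672)·(-8/5) + 55/78·1 = 1/2 ✓
b·c²: (-14/93)·9/4 + (-125/9672)·64/25 + 55/78·1 = 1/3 ✓
b·Ac: (-125/9672)·(-31/25) + 55/78·47/220 = 1/6 ✓
b·c³: (-14/93)·27/8 + (-125/9672)·(-512/125) + 55/78·1 = 1/4 ✓
b·(c∘Ac): (-125/9672)·248/125 + 55/78·47/220 = 1/8 ✓
b·Ac²: (-125/9672)·(-93/50) + 55/78·37/440 = 1/12 ✓
b·A²c: 55/78·13/220 = 1/24 ✓; 4 stages ⇒ order 4.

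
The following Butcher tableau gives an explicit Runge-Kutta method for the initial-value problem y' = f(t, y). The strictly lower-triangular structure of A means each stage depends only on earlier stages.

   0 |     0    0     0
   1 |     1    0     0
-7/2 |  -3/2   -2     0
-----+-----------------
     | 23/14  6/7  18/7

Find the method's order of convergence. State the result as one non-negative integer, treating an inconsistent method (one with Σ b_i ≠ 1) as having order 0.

b = (23/14, 6/7, 18/7)
c = (0, 1, -7/2)
Ac = (0, 0, -2)
Σ b_i: 23/14·1 + 6/7·1 + 18/7·1 = 71/14 ≠ 1 ⇒ order 0.

0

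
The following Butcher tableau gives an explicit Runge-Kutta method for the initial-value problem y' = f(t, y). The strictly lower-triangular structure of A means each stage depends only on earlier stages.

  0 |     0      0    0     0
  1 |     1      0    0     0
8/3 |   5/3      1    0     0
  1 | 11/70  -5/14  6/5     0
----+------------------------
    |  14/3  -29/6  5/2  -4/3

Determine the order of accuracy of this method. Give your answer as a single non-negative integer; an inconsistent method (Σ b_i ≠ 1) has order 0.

b = (14/3, -29/6, 5/2, -4/3)
c = (0, 1, 8/3, 1)
Ac = (0, 0, 1, 199/70)
Σ b_i: 14/3·1 + (-29/6)·1 + 5/2·1 + (-4/3)·1 = 1 ✓
b·c: (-29/6)·1 + 5/2·8/3 + (-4/3)·1 = 1/2 ✓
b·c²: (-29/6)·1 + 5/2·64/9 + (-4/3)·1 = 209/18 ≠ 1/3 ⇒ order 2.
b·Ac: 5/2·1 + (-4/3)·199/70 = -271/210 ≠ 1/6

2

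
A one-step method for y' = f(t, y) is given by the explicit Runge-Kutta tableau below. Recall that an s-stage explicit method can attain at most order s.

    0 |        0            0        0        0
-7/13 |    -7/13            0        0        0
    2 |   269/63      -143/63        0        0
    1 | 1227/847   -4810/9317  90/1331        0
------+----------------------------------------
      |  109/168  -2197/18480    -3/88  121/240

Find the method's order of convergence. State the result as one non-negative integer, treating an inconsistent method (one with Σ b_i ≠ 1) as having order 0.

b = (109/168, -2197/18480, -3/88, 121/240)
c = (0, -7/13, 2, 1)
Ac = (0, 0, 11/9, 50/121)
Σ b_i: 109/168·1 + (-2197/18480)·1 + (-3/88)·1 + 121/240·1 = 1 ✓
b·c: (-2197/18480)·(-7/13) + (-3/88)·2 + 121/240·1 = 1/2 ✓
b·c²: (-2197/18480)·49/169 + (-3/88)·4 + 121/240·1 = 1/3 ✓
b·Ac: (-3/88)·11/9 + 121/240·50/121 = 1/6 ✓
b·c³: (-2197/18480)·(-343/2197) + (-3/88)·8 + 121/240·1 = 1/4 ✓
b·(c∘Ac): (-3/88)·22/9 + 121/240·50/121 = 1/8 ✓
b·Ac²: (-3/88)·(-77/117) + 121/240·190/1573 = 1/12 ✓
b·A²c: 121/240·10/121 = 1/24 ✓; 4 stages ⇒ order 4.

4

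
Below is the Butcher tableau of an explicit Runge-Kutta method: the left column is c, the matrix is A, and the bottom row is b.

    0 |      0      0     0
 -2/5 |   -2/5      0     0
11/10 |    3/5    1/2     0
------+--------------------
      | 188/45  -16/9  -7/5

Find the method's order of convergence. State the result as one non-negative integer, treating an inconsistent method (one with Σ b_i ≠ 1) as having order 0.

b = (188/45, -16/9, -7/5)
c = (0, -2/5, 11/10)
Ac = (0, 0, -1/5)
Σ b_i: 188/45·1 + (-16/9)·1 + (-7/5)·1 = 1 ✓
b·c: (-16/9)·(-2/5) + (-7/5)·11/10 = -373/450 ≠ 1/2 ⇒ order 1.

1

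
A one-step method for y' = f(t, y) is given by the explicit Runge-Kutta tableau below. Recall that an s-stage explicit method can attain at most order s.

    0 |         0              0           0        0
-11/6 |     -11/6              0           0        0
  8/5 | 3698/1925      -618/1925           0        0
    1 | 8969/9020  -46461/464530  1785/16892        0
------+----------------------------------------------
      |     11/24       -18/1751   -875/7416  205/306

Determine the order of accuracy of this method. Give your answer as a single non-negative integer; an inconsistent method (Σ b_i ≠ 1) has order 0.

b = (11/24, -18/1751, -875/7416, 205/306)
c = (0, -11/6, 8/5, 1)
Ac = (0, 0, 103/175, 289/820)
Σ b_i: 11/24·1 + (-18/1751)·1 + (-875/7416)·1 + 205/306·1 = 1 ✓
b·c: (-18/1751)·(-11/6) + (-875/7416)·8/5 + 205/306·1 = 1/2 ✓
b·c²: (-18/1751)·121/36 + (-875/7416)·64/25 + 205/306·1 = 1/3 ✓
b·Ac: (-875/7416)·103/175 + 205/306·289/820 = 1/6 ✓
b·c³: (-18/1751)·(-1331/216) + (-875/7416)·512/125 + 205/306·1 = 1/4 ✓
b·(c∘Ac): (-875/7416)·824/875 + 205/306·289/820 = 1/8 ✓
b·Ac²: (-875/7416)·(-1133/1050) + 205/306·(-323/4920) = 1/12 ✓
b·A²c: 205/306·51/820 = 1/24 ✓; 4 stages ⇒ order 4.

4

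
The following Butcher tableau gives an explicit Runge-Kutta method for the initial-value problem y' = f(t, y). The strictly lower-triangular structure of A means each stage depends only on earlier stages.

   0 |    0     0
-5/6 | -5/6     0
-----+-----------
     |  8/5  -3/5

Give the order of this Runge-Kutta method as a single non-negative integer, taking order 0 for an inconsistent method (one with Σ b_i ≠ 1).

b = (8/5, -3/5)
c = (0, -5/6)
Σ b_i: 8/5·1 + (-3/5)·1 = 1 ✓
b·c: (-3/5)·(-5/6) = 1/2 ✓; 2 stages ⇒ order 2.

2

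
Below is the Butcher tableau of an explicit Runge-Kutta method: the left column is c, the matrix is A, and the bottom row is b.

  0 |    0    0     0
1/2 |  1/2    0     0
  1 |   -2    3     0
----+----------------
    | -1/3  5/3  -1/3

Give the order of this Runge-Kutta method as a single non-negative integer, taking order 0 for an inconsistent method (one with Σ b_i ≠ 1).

b = (-1/3, 5/3, -1/3)
c = (0, 1/2, 1)
Ac = (0, 0, 3/2)
Σ b_i: (-1/3)·1 + 5/3·1 + (-1/3)·1 = 1 ✓
b·c: 5/3·1/2 + (-1/3)·1 = 1/2 ✓
b·c²: 5/3·1/4 + (-1/3)·1 = 1/12 ≠ 1/3 ⇒ order 2.
b·Ac: (-1/3)·3/2 = -1/2 ≠ 1/6

2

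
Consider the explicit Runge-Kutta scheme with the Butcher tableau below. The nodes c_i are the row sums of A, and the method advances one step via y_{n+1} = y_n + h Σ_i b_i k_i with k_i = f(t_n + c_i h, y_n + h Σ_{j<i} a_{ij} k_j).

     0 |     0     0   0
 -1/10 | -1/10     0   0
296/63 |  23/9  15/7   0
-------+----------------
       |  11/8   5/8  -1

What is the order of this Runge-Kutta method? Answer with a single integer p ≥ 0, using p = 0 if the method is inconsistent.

1

b = (11/8, 5/8, -1)
c = (0, -1/10, 296/63)
Ac = (0, 0, -3/14)
Σ b_i: 11/8·1 + 5/8·1 + (-1)·1 = 1 ✓
b·c: 5/8·(-1/10) + (-1)·296/63 = -4799/1008 ≠ 1/2 ⇒ order 1.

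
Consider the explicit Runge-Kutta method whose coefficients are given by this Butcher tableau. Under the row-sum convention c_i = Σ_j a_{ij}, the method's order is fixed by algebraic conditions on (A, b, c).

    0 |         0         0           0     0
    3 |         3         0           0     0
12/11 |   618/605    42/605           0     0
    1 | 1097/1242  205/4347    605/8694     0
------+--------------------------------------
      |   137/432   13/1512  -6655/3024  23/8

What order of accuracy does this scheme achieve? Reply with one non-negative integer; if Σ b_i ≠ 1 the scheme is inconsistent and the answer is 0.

4

b = (137/432, 13/1512, -6655/3024, 23/8)
c = (0, 3, 12/11, 1)
Ac = (0, 0, 126/605, 5/23)
Σ b_i: 137/432·1 + 13/1512·1 + (-6655/3024)·1 + 23/8·1 = 1 ✓
b·c: 13/1512·3 + (-6655/3024)·12/11 + 23/8·1 = 1/2 ✓
b·c²: 13/1512·9 + (-6655/3024)·144/121 + 23/8·1 = 1/3 ✓
b·Ac: (-6655/3024)·126/605 + 23/8·5/23 = 1/6 ✓
b·c³: 13/1512·27 + (-6655/3024)·1728/1331 + 23/8·1 = 1/4 ✓
b·(c∘Ac): (-6655/3024)·1512/6655 + 23/8·5/23 = 1/8 ✓
b·Ac²: (-6655/3024)·378/605 + 23/8·35/69 = 1/12 ✓
b·A²c: 23/8·1/69 = 1/24 ✓; 4 stages ⇒ order 4.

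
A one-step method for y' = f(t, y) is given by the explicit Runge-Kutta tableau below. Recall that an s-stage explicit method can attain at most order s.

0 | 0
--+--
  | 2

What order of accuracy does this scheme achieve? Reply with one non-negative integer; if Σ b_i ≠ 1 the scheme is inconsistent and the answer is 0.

0

b = (2)
c = (0)
Σ b_i: 2·1 = 2 ≠ 1 ⇒ order 0.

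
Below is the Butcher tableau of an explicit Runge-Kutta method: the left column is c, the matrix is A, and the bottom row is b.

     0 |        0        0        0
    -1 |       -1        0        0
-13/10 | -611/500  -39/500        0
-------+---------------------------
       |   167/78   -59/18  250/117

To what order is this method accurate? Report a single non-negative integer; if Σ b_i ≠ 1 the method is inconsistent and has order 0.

3

b = (167/78, -59/18, 250/117)
c = (0, -1, -13/10)
Ac = (0, 0, 39/500)
Σ b_i: 167/78·1 + (-59/18)·1 + 250/117·1 = 1 ✓
b·c: (-59/18)·(-1) + 250/117·(-13/10) = 1/2 ✓
b·c²: (-59/18)·1 + 250/117·169/100 = 1/3 ✓
b·Ac: 250/117·39/500 = 1/6 ✓; 3 stages ⇒ order 3.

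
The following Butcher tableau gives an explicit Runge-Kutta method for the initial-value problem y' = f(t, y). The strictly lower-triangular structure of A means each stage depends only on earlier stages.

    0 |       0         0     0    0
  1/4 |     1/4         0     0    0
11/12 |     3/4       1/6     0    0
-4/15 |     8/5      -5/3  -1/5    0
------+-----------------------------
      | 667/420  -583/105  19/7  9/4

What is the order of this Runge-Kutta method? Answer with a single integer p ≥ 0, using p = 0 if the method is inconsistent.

b = (667/420, -583/105, 19/7, 9/4)
c = (0, 1/4, 11/12, -4/15)
Ac = (0, 0, 1/24, -3/5)
Σ b_i: 667/420·1 + (-583/105)·1 + 19/7·1 + 9/4·1 = 1 ✓
b·c: (-583/105)·1/4 + 19/7·11/12 + 9/4·(-4/15) = 1/2 ✓
b·c²: (-583/105)·1/16 + 19/7·121/144 + 9/4·16/225 = 26381/12600 ≠ 1/3 ⇒ order 2.
b·Ac: 19/7·1/24 + 9/4·(-3/5) = -1039/840 ≠ 1/6

2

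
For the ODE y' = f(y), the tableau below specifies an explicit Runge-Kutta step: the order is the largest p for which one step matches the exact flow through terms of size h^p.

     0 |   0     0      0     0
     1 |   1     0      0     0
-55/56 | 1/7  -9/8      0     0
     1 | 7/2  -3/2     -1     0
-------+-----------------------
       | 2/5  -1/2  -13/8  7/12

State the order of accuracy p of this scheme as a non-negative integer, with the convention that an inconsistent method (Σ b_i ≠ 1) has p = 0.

b = (2/5, -1/2, -13/8, 7/12)
c = (0, 1, -55/56, 1)
Ac = (0, 0, -9/8, -29/56)
Σ b_i: 2/5·1 + (-1/2)·1 + (-13/8)·1 + 7/12·1 = -137/120 ≠ 1 ⇒ order 0.

0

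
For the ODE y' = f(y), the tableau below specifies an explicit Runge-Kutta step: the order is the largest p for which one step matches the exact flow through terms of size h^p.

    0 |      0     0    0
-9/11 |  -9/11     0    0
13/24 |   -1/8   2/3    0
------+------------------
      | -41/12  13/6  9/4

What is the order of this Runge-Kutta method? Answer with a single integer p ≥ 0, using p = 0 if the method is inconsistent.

b = (-41/12, 13/6, 9/4)
c = (0, -9/11, 13/24)
Ac = (0, 0, -6/11)
Σ b_i: (-41/12)·1 + 13/6·1 + 9/4·1 = 1 ✓
b·c: 13/6·(-9/11) + 9/4·13/24 = -195/352 ≠ 1/2 ⇒ order 1.

1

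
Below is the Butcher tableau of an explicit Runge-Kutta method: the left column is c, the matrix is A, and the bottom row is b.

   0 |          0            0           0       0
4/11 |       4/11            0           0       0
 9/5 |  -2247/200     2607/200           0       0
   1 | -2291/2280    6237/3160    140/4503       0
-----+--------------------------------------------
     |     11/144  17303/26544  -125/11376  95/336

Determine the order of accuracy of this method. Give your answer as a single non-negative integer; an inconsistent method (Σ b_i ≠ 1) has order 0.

4

b = (11/144, 17303/26544, -125/11376, 95/336)
c = (0, 4/11, 9/5, 1)
Ac = (0, 0, 237/50, 147/190)
Σ b_i: 11/144·1 + 17303/26544·1 + (-125/11376)·1 + 95/336·1 = 1 ✓
b·c: 17303/26544·4/11 + (-125/11376)·9/5 + 95/336·1 = 1/2 ✓
b·c²: 17303/26544·16/121 + (-125/11376)·81/25 + 95/336·1 = 1/3 ✓
b·Ac: (-125/11376)·237/50 + 95/336·147/190 = 1/6 ✓
b·c³: 17303/26544·64/1331 + (-125/11376)·729/125 + 95/336·1 = 1/4 ✓
b·(c∘Ac): (-125/11376)·2133/250 + 95/336·147/190 = 1/8 ✓
b·Ac²: (-125/11376)·474/275 + 95/336·378/1045 = 1/12 ✓
b·A²c: 95/336·14/95 = 1/24 ✓; 4 stages ⇒ order 4.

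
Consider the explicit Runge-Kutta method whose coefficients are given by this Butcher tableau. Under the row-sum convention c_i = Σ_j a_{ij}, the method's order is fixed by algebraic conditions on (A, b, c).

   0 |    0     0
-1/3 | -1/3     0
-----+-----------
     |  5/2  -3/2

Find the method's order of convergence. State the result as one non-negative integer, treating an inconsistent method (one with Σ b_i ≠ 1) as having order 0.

2

b = (5/2, -3/2)
c = (0, -1/3)
Σ b_i: 5/2·1 + (-3/2)·1 = 1 ✓
b·c: (-3/2)·(-1/3) = 1/2 ✓; 2 stages ⇒ order 2.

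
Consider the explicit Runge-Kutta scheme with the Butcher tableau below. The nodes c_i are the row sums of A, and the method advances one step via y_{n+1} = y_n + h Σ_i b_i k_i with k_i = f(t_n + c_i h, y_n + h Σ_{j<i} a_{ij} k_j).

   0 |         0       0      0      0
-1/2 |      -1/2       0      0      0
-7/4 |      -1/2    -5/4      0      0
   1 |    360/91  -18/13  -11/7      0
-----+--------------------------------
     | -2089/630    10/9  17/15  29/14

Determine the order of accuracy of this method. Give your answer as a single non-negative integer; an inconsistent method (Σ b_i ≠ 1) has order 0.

1

b = (-2089/630, 10/9, 17/15, 29/14)
c = (0, -1/2, -7/4, 1)
Ac = (0, 0, 5/8, 179/52)
Σ b_i: (-2089/630)·1 + 10/9·1 + 17/15·1 + 29/14·1 = 1 ✓
b·c: 10/9·(-1/2) + 17/15·(-7/4) + 29/14·1 = -589/1260 ≠ 1/2 ⇒ order 1.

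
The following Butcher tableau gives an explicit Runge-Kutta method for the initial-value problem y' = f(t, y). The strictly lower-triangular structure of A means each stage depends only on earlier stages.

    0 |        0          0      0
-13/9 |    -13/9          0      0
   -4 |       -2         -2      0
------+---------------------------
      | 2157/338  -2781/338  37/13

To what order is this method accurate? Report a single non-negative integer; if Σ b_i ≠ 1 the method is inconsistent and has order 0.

2

b = (2157/338, -2781/338, 37/13)
c = (0, -13/9, -4)
Ac = (0, 0, 26/9)
Σ b_i: 2157/338·1 + (-2781/338)·1 + 37/13·1 = 1 ✓
b·c: (-2781/338)·(-13/9) + 37/13·(-4) = 1/2 ✓
b·c²: (-2781/338)·169/81 + 37/13·16 = 2213/78 ≠ 1/3 ⇒ order 2.
b·Ac: 37/13·26/9 = 74/9 ≠ 1/6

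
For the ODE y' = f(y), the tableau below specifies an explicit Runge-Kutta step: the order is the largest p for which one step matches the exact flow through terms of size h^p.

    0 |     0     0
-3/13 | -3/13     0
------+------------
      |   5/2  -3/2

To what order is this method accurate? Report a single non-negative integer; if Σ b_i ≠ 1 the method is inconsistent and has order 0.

1

b = (5/2, -3/2)
c = (0, -3/13)
Σ b_i: 5/2·1 + (-3/2)·1 = 1 ✓
b·c: (-3/2)·(-3/13) = 9/26 ≠ 1/2 ⇒ order 1.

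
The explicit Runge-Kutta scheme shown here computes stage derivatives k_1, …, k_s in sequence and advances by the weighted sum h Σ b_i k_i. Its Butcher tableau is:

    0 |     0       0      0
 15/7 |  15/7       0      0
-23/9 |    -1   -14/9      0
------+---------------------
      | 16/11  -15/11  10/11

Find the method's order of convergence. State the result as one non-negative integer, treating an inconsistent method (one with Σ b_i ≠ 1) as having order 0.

b = (16/11, -15/11, 10/11)
c = (0, 15/7, -23/9)
Ac = (0, 0, -10/3)
Σ b_i: 16/11·1 + (-15/11)·1 + 10/11·1 = 1 ✓
b·c: (-15/11)·15/7 + 10/11·(-23/9) = -3635/693 ≠ 1/2 ⇒ order 1.

1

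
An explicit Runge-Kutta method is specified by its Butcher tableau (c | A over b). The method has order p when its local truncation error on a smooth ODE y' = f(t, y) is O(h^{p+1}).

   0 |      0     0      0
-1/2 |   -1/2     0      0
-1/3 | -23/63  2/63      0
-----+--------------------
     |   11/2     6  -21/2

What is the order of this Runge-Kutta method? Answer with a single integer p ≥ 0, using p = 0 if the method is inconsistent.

b = (11/2, 6, -21/2)
c = (0, -1/2, -1/3)
Ac = (0, 0, -1/63)
Σ b_i: 11/2·1 + 6·1 + (-21/2)·1 = 1 ✓
b·c: 6·(-1/2) + (-21/2)·(-1/3) = 1/2 ✓
b·c²: 6·1/4 + (-21/2)·1/9 = 1/3 ✓
b·Ac: (-21/2)·(-1/63) = 1/6 ✓; 3 stages ⇒ order 3.

3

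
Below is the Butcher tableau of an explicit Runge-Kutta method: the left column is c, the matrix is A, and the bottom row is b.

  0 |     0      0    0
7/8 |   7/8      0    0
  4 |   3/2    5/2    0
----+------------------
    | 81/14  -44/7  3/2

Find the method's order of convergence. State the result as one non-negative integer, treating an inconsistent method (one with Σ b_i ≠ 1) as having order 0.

2

b = (81/14, -44/7, 3/2)
c = (0, 7/8, 4)
Ac = (0, 0, 35/16)
Σ b_i: 81/14·1 + (-44/7)·1 + 3/2·1 = 1 ✓
b·c: (-44/7)·7/8 + 3/2·4 = 1/2 ✓
b·c²: (-44/7)·49/64 + 3/2·16 = 307/16 ≠ 1/3 ⇒ order 2.
b·Ac: 3/2·35/16 = 105/32 ≠ 1/6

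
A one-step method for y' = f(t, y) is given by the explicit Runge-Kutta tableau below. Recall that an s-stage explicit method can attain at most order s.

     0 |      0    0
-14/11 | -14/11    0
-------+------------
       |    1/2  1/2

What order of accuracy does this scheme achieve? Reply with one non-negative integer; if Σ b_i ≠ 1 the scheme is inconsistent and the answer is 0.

1

b = (1/2, 1/2)
c = (0, -14/11)
Σ b_i: 1/2·1 + 1/2·1 = 1 ✓
b·c: 1/2·(-14/11) = -7/11 ≠ 1/2 ⇒ order 1.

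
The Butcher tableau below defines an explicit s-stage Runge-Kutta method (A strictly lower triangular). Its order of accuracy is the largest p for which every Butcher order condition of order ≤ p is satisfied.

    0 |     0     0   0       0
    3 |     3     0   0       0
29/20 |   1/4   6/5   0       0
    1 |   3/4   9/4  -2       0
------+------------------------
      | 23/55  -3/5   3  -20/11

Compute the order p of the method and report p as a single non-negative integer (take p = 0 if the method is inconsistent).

b = (23/55, -3/5, 3, -20/11)
c = (0, 3, 29/20, 1)
Ac = (0, 0, 18/5, 77/20)
Σ b_i: 23/55·1 + (-3/5)·1 + 3·1 + (-20/11)·1 = 1 ✓
b·c: (-3/5)·3 + 3·29/20 + (-20/11)·1 = 161/220 ≠ 1/2 ⇒ order 1.

1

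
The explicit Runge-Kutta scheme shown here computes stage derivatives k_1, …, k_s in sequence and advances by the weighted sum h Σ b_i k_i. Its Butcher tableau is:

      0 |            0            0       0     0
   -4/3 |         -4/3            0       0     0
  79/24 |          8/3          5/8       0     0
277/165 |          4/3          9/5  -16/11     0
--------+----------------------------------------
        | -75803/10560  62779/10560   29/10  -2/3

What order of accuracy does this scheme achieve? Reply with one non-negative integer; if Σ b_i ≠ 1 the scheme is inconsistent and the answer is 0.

b = (-75803/10560, 62779/10560, 29/10, -2/3)
c = (0, -4/3, 79/24, 277/165)
Ac = (0, 0, -5/6, -1186/165)
Σ b_i: (-75803/10560)·1 + 62779/10560·1 + 29/10·1 + (-2/3)·1 = 1 ✓
b·c: 62779/10560·(-4/3) + 29/10·79/24 + (-2/3)·277/165 = 1/2 ✓
b·c²: 62779/10560·16/9 + 29/10·6241/576 + (-2/3)·76729/27225 = 419343451/10454400 ≠ 1/3 ⇒ order 2.
b·Ac: 29/10·(-5/6) + (-2/3)·(-1186/165) = 4703/1980 ≠ 1/6

2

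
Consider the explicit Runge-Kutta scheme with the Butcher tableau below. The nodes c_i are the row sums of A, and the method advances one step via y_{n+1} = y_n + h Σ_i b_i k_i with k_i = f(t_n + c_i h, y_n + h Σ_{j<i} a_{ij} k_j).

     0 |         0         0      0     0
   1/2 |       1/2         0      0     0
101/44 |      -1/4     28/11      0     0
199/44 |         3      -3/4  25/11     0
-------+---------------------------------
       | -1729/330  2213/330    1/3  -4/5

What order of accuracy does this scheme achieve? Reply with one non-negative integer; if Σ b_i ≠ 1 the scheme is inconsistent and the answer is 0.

b = (-1729/330, 2213/330, 1/3, -4/5)
c = (0, 1/2, 101/44, 199/44)
Ac = (0, 0, 14/11, 4687/968)
Σ b_i: (-1729/330)·1 + 2213/330·1 + 1/3·1 + (-4/5)·1 = 1 ✓
b·c: 2213/330·1/2 + 1/3·101/44 + (-4/5)·199/44 = 1/2 ✓
b·c²: 2213/330·1/4 + 1/3·10201/1936 + (-4/5)·39601/1936 = -375521/29040 ≠ 1/3 ⇒ order 2.
b·Ac: 1/3·14/11 + (-4/5)·4687/968 = -12521/3630 ≠ 1/6

2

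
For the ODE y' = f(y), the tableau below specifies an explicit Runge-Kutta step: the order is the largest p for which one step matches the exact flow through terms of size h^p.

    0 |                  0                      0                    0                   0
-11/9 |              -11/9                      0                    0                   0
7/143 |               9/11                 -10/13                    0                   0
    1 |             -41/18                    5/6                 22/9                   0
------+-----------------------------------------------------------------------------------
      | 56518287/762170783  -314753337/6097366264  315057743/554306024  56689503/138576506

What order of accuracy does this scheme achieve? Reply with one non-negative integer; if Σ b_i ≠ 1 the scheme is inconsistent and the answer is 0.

3

b = (56518287/762170783, -314753337/6097366264, 315057743/554306024, 56689503/138576506)
c = (0, -11/9, 7/143, 1)
Ac = (0, 0, 110/117, -631/702)
Σ b_i: 56518287/762170783·1 + (-314753337/6097366264)·1 + 315057743/554306024·1 + 56689503/138576506·1 = 1 ✓
b·c: (-314753337/6097366264)·(-11/9) + 315057743/554306024·7/143 + 56689503/138576506·1 = 1/2 ✓
b·c²: (-314753337/6097366264)·121/81 + 315057743/554306024·49/20449 + 56689503/138576506·1 = 1/3 ✓
b·Ac: 315057743/554306024·110/117 + 56689503/138576506·(-631/702) = 1/6 ✓
b·c³: (-314753337/6097366264)·(-1331/729) + 315057743/554306024·343/2924207 + 56689503/138576506·1 = 269341406863/535043889666 ≠ 1/4 ⇒ order 3.
b·(c∘Ac): 315057743/554306024·70/1521 + 56689503/138576506·(-631/702) = -425979221/1247188554 ≠ 1/8
b·Ac²: 315057743/554306024·(-1210/1053) + 56689503/138576506·1129987/903474 = -8410854929/59449321074 ≠ 1/12
b·A²c: 56689503/138576506·2420/1053 = 1758828170/1870782831 ≠ 1/24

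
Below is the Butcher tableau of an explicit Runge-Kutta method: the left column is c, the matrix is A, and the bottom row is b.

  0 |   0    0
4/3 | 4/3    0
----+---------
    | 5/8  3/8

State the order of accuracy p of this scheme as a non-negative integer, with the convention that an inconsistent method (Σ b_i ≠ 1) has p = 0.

b = (5/8, 3/8)
c = (0, 4/3)
Σ b_i: 5/8·1 + 3/8·1 = 1 ✓
b·c: 3/8·4/3 = 1/2 ✓; 2 stages ⇒ order 2.

2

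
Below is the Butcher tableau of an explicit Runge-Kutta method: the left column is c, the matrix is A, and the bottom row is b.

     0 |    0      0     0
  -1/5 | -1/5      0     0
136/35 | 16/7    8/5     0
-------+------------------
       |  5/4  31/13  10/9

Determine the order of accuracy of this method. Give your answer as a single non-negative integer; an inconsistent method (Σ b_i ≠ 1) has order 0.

b = (5/4, 31/13, 10/9)
c = (0, -1/5, 136/35)
Ac = (0, 0, -8/25)
Σ b_i: 5/4·1 + 31/13·1 + 10/9·1 = 2221/468 ≠ 1 ⇒ order 0.

0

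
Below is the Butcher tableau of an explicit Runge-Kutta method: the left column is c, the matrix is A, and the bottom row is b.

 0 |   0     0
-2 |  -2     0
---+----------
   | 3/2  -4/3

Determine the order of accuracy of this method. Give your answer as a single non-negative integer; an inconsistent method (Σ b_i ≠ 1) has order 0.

b = (3/2, -4/3)
c = (0, -2)
Σ b_i: 3/2·1 + (-4/3)·1 = 1/6 ≠ 1 ⇒ order 0.

0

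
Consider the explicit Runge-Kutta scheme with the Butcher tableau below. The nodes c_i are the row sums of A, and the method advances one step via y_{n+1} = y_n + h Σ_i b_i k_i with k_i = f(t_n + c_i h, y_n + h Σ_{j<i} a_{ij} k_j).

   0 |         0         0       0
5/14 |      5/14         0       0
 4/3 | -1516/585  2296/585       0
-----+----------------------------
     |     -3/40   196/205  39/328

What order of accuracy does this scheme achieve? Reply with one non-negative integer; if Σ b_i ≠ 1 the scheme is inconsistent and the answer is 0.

b = (-3/40, 196/205, 39/328)
c = (0, 5/14, 4/3)
Ac = (0, 0, 164/117)
Σ b_i: (-3/40)·1 + 196/205·1 + 39/328·1 = 1 ✓
b·c: 196/205·5/14 + 39/328·4/3 = 1/2 ✓
b·c²: 196/205·25/196 + 39/328·16/9 = 1/3 ✓
b·Ac: 39/328·164/117 = 1/6 ✓; 3 stages ⇒ order 3.

3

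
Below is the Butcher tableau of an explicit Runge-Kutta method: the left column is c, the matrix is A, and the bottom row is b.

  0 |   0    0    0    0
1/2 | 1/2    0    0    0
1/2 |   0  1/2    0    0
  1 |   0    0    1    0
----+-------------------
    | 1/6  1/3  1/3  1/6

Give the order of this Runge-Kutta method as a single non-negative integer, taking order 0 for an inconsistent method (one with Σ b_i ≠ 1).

4

b = (1/6, 1/3, 1/3, 1/6)
c = (0, 1/2, 1/2, 1)
Ac = (0, 0, 1/4, 1/2)
Σ b_i: 1/6·1 + 1/3·1 + 1/3·1 + 1/6·1 = 1 ✓
b·c: 1/3·1/2 + 1/3·1/2 + 1/6·1 = 1/2 ✓
b·c²: 1/3·1/4 + 1/3·1/4 + 1/6·1 = 1/3 ✓
b·Ac: 1/3·1/4 + 1/6·1/2 = 1/6 ✓
b·c³: 1/3·1/8 + 1/3·1/8 + 1/6·1 = 1/4 ✓
b·(c∘Ac): 1/3·1/8 + 1/6·1/2 = 1/8 ✓
b·Ac²: 1/3·1/8 + 1/6·1/4 = 1/12 ✓
b·A²c: 1/6·1/4 = 1/24 ✓; 4 stages ⇒ order 4.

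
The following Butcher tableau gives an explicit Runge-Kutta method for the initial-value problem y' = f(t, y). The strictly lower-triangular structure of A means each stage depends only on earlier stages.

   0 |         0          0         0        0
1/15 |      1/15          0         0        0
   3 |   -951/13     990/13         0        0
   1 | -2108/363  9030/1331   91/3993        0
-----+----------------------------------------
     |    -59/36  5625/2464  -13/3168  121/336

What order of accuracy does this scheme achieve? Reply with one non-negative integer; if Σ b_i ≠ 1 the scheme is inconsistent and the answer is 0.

4

b = (-59/36, 5625/2464, -13/3168, 121/336)
c = (0, 1/15, 3, 1)
Ac = (0, 0, 66/13, 63/121)
Σ b_i: (-59/36)·1 + 5625/2464·1 + (-13/3168)·1 + 121/336·1 = 1 ✓
b·c: 5625/2464·1/15 + (-13/3168)·3 + 121/336·1 = 1/2 ✓
b·c²: 5625/2464·1/225 + (-13/3168)·9 + 121/336·1 = 1/3 ✓
b·Ac: (-13/3168)·66/13 + 121/336·63/121 = 1/6 ✓
b·c³: 5625/2464·1/3375 + (-13/3168)·27 + 121/336·1 = 1/4 ✓
b·(c∘Ac): (-13/3168)·198/13 + 121/336·63/121 = 1/8 ✓
b·Ac²: (-13/3168)·22/65 + 121/336·427/1815 = 1/12 ✓
b·A²c: 121/336·14/121 = 1/24 ✓; 4 stages ⇒ order 4.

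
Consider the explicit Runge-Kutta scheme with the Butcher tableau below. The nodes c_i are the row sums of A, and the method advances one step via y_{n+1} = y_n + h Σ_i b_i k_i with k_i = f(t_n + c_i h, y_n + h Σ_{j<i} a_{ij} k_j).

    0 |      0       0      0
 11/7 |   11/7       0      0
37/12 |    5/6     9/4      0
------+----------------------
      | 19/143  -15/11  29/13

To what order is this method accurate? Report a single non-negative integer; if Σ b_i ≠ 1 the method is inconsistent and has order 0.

b = (19/143, -15/11, 29/13)
c = (0, 11/7, 37/12)
Ac = (0, 0, 99/28)
Σ b_i: 19/143·1 + (-15/11)·1 + 29/13·1 = 1 ✓
b·c: (-15/11)·11/7 + 29/13·37/12 = 5171/1092 ≠ 1/2 ⇒ order 1.

1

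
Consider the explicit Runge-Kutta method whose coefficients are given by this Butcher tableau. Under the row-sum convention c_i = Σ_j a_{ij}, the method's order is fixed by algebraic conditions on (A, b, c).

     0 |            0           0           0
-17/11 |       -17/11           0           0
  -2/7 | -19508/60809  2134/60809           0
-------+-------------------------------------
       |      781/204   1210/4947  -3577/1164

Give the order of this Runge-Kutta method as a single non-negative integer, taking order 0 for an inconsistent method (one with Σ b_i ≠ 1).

3

b = (781/204, 1210/4947, -3577/1164)
c = (0, -17/11, -2/7)
Ac = (0, 0, -194/3577)
Σ b_i: 781/204·1 + 1210/4947·1 + (-3577/1164)·1 = 1 ✓
b·c: 1210/4947·(-17/11) + (-3577/1164)·(-2/7) = 1/2 ✓
b·c²: 1210/4947·289/121 + (-3577/1164)·4/49 = 1/3 ✓
b·Ac: (-3577/1164)·(-194/3577) = 1/6 ✓; 3 stages ⇒ order 3.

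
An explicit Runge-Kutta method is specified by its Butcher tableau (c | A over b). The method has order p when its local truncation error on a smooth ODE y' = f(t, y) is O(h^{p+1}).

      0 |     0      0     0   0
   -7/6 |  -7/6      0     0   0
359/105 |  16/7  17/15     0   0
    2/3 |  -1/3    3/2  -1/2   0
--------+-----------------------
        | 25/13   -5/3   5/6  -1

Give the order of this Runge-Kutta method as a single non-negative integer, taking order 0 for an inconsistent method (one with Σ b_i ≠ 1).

b = (25/13, -5/3, 5/6, -1)
c = (0, -7/6, 359/105, 2/3)
Ac = (0, 0, -119/90, -1453/420)
Σ b_i: 25/13·1 + (-5/3)·1 + 5/6·1 + (-1)·1 = 7/78 ≠ 1 ⇒ order 0.

0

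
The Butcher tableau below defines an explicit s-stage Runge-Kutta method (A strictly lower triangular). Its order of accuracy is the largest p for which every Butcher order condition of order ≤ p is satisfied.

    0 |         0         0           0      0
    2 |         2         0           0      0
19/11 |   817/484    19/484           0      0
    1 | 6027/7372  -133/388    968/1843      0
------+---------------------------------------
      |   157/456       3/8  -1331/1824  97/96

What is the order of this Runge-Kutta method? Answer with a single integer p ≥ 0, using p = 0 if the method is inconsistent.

4

b = (157/456, 3/8, -1331/1824, 97/96)
c = (0, 2, 19/11, 1)
Ac = (0, 0, 19/242, 43/194)
Σ b_i: 157/456·1 + 3/8·1 + (-1331/1824)·1 + 97/96·1 = 1 ✓
b·c: 3/8·2 + (-1331/1824)·19/11 + 97/96·1 = 1/2 ✓
b·c²: 3/8·4 + (-1331/1824)·361/121 + 97/96·1 = 1/3 ✓
b·Ac: (-1331/1824)·19/242 + 97/96·43/194 = 1/6 ✓
b·c³: 3/8·8 + (-1331/1824)·6859/1331 + 97/96·1 = 1/4 ✓
b·(c∘Ac): (-1331/1824)·361/2662 + 97/96·43/194 = 1/8 ✓
b·Ac²: (-1331/1824)·19/121 + 97/96·19/97 = 1/12 ✓
b·A²c: 97/96·4/97 = 1/24 ✓; 4 stages ⇒ order 4.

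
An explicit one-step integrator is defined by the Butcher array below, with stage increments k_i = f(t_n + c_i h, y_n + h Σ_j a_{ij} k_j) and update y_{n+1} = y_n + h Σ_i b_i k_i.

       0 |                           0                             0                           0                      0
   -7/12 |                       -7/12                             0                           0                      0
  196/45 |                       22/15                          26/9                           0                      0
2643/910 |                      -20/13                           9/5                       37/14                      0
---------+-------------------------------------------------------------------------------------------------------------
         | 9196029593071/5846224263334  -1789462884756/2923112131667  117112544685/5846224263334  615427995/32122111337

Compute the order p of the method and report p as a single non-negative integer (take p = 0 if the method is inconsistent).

b = (9196029593071/5846224263334, -1789462884756/2923112131667, 117112544685/5846224263334, 615427995/32122111337)
c = (0, -7/12, 196/45, 2643/910)
Ac = (0, 0, -91/54, 1883/180)
Σ b_i: 9196029593071/5846224263334·1 + (-1789462884756/2923112131667)·1 + 117112544685/5846224263334·1 + 615427995/32122111337·1 = 1 ✓
b·c: (-1789462884756/2923112131667)·(-7/12) + 117112544685/5846224263334·196/45 + 615427995/32122111337·2643/910 = 1/2 ✓
b·c²: (-1789462884756/2923112131667)·49/144 + 117112544685/5846224263334·38416/2025 + 615427995/32122111337·6985449/828100 = 1/3 ✓
b·Ac: 117112544685/5846224263334·(-91/54) + 615427995/32122111337·1883/180 = 1/6 ✓
b·c³: (-1789462884756/2923112131667)·(-343/1728) + 117112544685/5846224263334·7529536/91125 + 615427995/32122111337·18462541707/753571000 = 61455200959525963/27360329552403120 ≠ 1/4 ⇒ order 3.
b·(c∘Ac): 117112544685/5846224263334·(-8918/1215) + 615427995/32122111337·236989/7800 = 1677074118727/3854653360440 ≠ 1/8
b·Ac²: 117112544685/5846224263334·637/648 + 615427995/32122111337·1644293/32400 = 34414621316747/34691880243960 ≠ 1/12
b·A²c: 615427995/32122111337·(-481/108) = -98673621865/1156396008132 ≠ 1/24

3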